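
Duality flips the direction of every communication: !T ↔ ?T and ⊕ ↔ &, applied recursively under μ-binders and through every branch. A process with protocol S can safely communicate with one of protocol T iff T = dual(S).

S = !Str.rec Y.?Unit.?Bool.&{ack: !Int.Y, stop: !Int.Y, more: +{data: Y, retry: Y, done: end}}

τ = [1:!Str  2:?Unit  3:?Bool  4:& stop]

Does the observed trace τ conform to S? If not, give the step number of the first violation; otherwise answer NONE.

[1] !Str  ✓  state: rec Y.…
[2] ?Unit  ✓  state: ?Bool.&{ack: !Int.rec Y.…, stop: !Int.rec Y.…, more: +{data: rec Y.…, retry: rec Y.…, done: end}}
[3] ?Bool  ✓  state: &{ack: !Int.rec Y.…, stop: !Int.rec Y.…, more: +{data: rec Y.…, retry: rec Y.…, done: end}}
[4] & stop  ✓  state: !Int.rec Y.…
τ conforms to S (length 4)

NONE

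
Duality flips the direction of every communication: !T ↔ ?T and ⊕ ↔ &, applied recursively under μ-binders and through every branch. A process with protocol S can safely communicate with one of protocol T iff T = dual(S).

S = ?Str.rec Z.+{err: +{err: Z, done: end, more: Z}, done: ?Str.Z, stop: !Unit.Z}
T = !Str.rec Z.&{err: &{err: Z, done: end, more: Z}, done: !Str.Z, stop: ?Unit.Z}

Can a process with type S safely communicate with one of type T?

YES

?Str | !Str  ✓
  rec Z | rec Z  ✓ (binder kept)
    +{err,done,stop} | &{err,done,stop}  ✓ same labels
      [err]
        +{err,done,more} | &{err,done,more}  ✓ same labels
          [err]
            Z | Z  ✓
          [done]
            end | end  ✓
          [more]
            Z | Z  ✓
      [done]
        ?Str | !Str  ✓
          Z | Z  ✓
      [stop]
        !Unit | ?Unit  ✓
          Z | Z  ✓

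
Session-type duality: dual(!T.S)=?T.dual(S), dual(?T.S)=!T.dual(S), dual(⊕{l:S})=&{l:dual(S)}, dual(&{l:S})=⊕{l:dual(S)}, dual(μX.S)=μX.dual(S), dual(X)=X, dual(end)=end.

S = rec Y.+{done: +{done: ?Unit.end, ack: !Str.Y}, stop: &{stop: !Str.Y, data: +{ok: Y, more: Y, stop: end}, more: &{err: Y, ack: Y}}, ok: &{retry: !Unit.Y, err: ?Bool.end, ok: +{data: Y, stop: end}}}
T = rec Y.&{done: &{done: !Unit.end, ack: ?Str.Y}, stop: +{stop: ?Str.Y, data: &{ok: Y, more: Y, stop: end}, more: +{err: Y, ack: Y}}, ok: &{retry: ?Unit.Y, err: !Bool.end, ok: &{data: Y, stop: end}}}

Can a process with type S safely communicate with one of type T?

NO

rec Y | rec Y  match (binder kept)
  +{done,stop,ok} | &{done,stop,ok}  match same labels
    [done]
      +{done,ack} | &{done,ack}  match same labels
        [done]
          ?Unit | !Unit  match
            end | end  match
        [ack]
          !Str | ?Str  match
            Y | Y  match
    [stop]
      &{stop,data,more} | +{stop,data,more}  match same labels
        [stop]
          !Str | ?Str  match
            Y | Y  match
        [data]
          +{ok,more,stop} | &{ok,more,stop}  match same labels
            [ok]
              Y | Y  match
            [more]
              Y | Y  match
            [stop]
              end | end  match
        [more]
          &{err,ack} | +{err,ack}  match same labels
            [err]
              Y | Y  match
            [ack]
              Y | Y  match
    [ok]
      &{retry,err,ok} | &{retry,err,ok}  ✗ choice polarity not flipped — not dual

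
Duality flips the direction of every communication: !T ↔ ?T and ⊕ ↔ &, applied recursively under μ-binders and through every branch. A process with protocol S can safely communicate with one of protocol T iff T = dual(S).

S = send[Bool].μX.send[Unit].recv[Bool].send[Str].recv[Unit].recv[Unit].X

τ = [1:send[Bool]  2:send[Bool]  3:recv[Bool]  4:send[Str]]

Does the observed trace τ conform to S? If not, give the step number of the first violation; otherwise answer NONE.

2

@1 send[Bool]  ✓  state: μX.…
@2 got send[Bool], protocol expects send[Unit]  ✗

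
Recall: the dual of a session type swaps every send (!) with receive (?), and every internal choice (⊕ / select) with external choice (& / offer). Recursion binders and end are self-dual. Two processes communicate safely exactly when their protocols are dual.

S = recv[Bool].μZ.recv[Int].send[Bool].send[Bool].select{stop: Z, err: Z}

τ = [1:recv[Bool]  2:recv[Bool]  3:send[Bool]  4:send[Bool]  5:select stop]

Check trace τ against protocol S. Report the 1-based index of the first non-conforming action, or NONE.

2

[1] recv[Bool]  ok  now at μZ.…
[2] got recv[Bool], protocol expects recv[Int]  ✗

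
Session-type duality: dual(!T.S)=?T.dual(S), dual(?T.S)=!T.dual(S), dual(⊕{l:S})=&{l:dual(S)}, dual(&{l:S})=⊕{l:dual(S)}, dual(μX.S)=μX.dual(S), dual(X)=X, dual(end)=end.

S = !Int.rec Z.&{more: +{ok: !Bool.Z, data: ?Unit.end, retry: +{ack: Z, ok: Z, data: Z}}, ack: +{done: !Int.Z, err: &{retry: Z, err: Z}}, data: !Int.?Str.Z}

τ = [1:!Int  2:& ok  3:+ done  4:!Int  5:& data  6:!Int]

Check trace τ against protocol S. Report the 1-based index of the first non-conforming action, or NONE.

2

step 1: !Int  match  residual = rec Z.…
step 2: got & ok, protocol expects & more or & ack or & data  ✗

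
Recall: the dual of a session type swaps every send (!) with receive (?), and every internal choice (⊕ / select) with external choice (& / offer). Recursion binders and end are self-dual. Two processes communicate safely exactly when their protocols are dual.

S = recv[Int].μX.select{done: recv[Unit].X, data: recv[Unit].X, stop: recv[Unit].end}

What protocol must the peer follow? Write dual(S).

recv[Int] = send[Int]
  μX = μX  (μ self-dual)
    select{done,data,stop} = offer{done,data,stop}  (select→offer)
      • done:
        recv[Unit] = send[Unit]
          X self-dual
      • data:
        recv[Unit] = send[Unit]
          X self-dual
      • stop:
        recv[Unit] = send[Unit]
          end self-dual

send[Int].μX.offer{done: send[Unit].X, data: send[Unit].X, stop: send[Unit].end}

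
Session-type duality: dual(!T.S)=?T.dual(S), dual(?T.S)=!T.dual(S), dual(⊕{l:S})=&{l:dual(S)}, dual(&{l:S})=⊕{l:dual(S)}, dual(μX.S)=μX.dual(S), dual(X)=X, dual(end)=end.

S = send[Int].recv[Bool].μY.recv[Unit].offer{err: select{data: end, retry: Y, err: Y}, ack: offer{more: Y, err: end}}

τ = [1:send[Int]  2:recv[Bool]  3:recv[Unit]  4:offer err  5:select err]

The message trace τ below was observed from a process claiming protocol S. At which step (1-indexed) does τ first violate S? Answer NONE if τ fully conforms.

NONE

@1 send[Int]  ✓  state: recv[Bool].μY.…
@2 recv[Bool]  ✓  state: μY.…
@3 recv[Unit]  ✓  state: offer{err: select{data: end, retry: μY.…, err: μY.…}, ack: offer{more: μY.…, err: end}}
@4 offer err  ✓  state: select{data: end, retry: μY.…, err: μY.…}
@5 select err  ✓  state: μY.…
all 5 steps conform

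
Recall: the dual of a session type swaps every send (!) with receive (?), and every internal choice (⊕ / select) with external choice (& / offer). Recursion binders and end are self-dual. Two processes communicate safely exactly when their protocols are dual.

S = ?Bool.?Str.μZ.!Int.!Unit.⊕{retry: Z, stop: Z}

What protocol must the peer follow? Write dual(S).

!Bool.!Str.μZ.?Int.?Unit.&{retry: Z, stop: Z}

?Bool ↦ !Bool
  ?Str ↦ !Str
    μZ ↦ μZ  (rec unchanged)
      !Int ↦ ?Int
        !Unit ↦ ?Unit
          ⊕{retry,stop} ↦ &{retry,stop}  (⊕→&)
            • retry:
              Z ↦ Z
            • stop:
              Z ↦ Z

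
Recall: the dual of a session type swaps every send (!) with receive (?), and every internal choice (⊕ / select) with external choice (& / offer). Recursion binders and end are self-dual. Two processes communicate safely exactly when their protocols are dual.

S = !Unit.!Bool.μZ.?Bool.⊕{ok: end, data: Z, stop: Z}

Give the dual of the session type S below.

?Unit.?Bool.μZ.!Bool.&{ok: end, data: Z, stop: Z}

!Unit ↦ ?Unit
  !Bool ↦ ?Bool
    μZ ↦ μZ  (μ self-dual)
      ?Bool ↦ !Bool
        ⊕{ok,data,stop} ↦ &{ok,data,stop}  (select→offer)
          • ok:
            dual(end) = end
          • data:
            dual(Z) = Z
          • stop:
            dual(Z) = Z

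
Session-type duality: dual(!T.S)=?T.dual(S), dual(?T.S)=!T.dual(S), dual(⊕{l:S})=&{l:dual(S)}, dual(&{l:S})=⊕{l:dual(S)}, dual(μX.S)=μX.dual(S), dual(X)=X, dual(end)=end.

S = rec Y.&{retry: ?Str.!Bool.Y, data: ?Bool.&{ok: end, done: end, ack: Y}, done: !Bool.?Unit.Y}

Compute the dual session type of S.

rec Y ↦ rec Y  (binder kept)
  &{retry,data,done} ↦ +{retry,data,done}  (offer→select)
    • retry:
      ?Str ↦ !Str
        !Bool ↦ ?Bool
          Y ↦ Y
    • data:
      ?Bool ↦ !Bool
        &{ok,done,ack} ↦ +{ok,done,ack}  (offer→select)
          • ok:
            end ↦ end
          • done:
            end ↦ end
          • ack:
            Y ↦ Y
    • done:
      !Bool ↦ ?Bool
        ?Unit ↦ !Unit
          Y ↦ Y

rec Y.+{retry: !Str.?Bool.Y, data: !Bool.+{ok: end, done: end, ack: Y}, done: ?Bool.!Unit.Y}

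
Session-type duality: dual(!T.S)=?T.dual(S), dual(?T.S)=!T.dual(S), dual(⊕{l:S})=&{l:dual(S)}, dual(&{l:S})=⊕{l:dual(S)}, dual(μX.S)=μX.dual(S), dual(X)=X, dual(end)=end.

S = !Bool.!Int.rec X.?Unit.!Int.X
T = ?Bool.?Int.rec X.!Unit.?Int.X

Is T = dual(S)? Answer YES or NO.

!Bool vs ?Bool  ✓
  !Int vs ?Int  ✓
    rec X vs rec X  ✓ (binder kept)
      ?Unit vs !Unit  ✓
        !Int vs ?Int  ✓
          X vs X  ✓

YES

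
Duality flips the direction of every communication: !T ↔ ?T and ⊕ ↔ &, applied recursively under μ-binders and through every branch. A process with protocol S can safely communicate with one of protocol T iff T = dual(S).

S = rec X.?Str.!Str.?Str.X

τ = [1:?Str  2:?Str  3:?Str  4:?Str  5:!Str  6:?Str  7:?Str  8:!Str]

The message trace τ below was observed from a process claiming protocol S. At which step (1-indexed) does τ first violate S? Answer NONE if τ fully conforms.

@1 ?Str  match  residual = !Str.?Str.rec X.…
@2 got ?Str, protocol expects !Str  ✗

2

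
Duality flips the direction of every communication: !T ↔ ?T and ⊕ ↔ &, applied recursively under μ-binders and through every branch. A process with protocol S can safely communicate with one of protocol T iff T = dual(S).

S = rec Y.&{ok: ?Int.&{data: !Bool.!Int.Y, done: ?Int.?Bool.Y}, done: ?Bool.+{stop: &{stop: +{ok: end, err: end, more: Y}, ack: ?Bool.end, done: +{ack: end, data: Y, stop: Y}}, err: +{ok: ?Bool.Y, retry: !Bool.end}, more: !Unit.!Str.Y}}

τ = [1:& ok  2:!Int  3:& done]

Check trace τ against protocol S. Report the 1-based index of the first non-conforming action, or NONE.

2

step 1: & ok  match  state: ?Int.&{data: !Bool.!Int.rec Y.…, done: ?Int.?Bool.rec Y.…}
step 2: got !Int, protocol expects ?Int  ✗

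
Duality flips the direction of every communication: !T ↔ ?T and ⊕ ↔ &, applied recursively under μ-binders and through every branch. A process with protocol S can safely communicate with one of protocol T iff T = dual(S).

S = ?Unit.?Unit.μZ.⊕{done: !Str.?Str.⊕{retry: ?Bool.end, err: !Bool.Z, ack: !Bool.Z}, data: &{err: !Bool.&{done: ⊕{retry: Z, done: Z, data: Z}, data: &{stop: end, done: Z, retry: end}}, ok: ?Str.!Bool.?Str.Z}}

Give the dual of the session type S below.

?Unit → !Unit
  ?Unit → !Unit
    μZ → μZ  (μ self-dual)
      ⊕{done,data} → &{done,data}  (select→offer)
        • done:
          !Str → ?Str
            ?Str → !Str
              ⊕{retry,err,ack} → &{retry,err,ack}  (select→offer)
                • retry:
                  ?Bool → !Bool
                    end self-dual
                • err:
                  !Bool → ?Bool
                    Z self-dual
                • ack:
                  !Bool → ?Bool
                    Z self-dual
        • data:
          &{err,ok} → ⊕{err,ok}  (&→⊕)
            • err:
              !Bool → ?Bool
                &{done,data} → ⊕{done,data}  (&→⊕)
                  • done:
                    ⊕{retry,done,data} → &{retry,done,data}  (select→offer)
                      • retry:
                        Z self-dual
                      • done:
                        Z self-dual
                      • data:
                        Z self-dual
                  • data:
                    &{stop,done,retry} → ⊕{stop,done,retry}  (&→⊕)
                      • stop:
                        end self-dual
                      • done:
                        Z self-dual
                      • retry:
                        end self-dual
            • ok:
              ?Str → !Str
                !Bool → ?Bool
                  ?Str → !Str
                    Z self-dual

!Unit.!Unit.μZ.&{done: ?Str.!Str.&{retry: !Bool.end, err: ?Bool.Z, ack: ?Bool.Z}, data: ⊕{err: ?Bool.⊕{done: &{retry: Z, done: Z, data: Z}, data: ⊕{stop: end, done: Z, retry: end}}, ok: !Str.?Bool.!Str.Z}}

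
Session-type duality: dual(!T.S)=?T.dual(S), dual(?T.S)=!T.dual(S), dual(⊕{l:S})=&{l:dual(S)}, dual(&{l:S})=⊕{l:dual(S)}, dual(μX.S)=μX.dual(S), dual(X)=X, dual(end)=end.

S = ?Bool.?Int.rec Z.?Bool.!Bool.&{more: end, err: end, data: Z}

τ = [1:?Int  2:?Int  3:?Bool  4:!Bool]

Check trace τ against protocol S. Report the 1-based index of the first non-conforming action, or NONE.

@1 got ?Int, protocol expects ?Bool  ✗

1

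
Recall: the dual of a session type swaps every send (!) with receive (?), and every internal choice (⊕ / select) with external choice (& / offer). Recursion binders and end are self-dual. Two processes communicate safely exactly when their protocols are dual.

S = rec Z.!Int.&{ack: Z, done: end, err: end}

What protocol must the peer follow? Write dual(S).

rec Z.?Int.+{ack: Z, done: end, err: end}

rec Z = rec Z  (μ self-dual)
  !Int = ?Int
    &{ack,done,err} = +{ack,done,err}  (offer→select)
      case ack:
        Z self-dual
      case done:
        end self-dual
      case err:
        end self-dual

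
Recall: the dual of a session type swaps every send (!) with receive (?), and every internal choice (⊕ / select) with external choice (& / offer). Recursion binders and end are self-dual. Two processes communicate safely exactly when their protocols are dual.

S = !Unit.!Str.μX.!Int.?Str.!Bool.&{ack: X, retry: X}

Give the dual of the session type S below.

!Unit ↦ ?Unit
  !Str ↦ ?Str
    μX ↦ μX  (binder kept)
      !Int ↦ ?Int
        ?Str ↦ !Str
          !Bool ↦ ?Bool
            &{ack,retry} ↦ ⊕{ack,retry}  (&→⊕)
              [ack]
                X ↦ X
              [retry]
                X ↦ X

?Unit.?Str.μX.?Int.!Str.?Bool.⊕{ack: X, retry: X}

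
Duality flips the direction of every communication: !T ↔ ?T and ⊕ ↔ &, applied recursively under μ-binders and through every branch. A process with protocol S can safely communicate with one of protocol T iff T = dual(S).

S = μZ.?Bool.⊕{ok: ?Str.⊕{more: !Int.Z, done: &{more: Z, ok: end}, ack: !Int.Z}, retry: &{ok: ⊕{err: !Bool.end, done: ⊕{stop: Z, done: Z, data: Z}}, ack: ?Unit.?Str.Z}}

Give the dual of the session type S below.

μZ ↦ μZ  (rec unchanged)
  ?Bool ↦ !Bool
    ⊕{ok,retry} ↦ &{ok,retry}  (internal→external)
      case ok:
        ?Str ↦ !Str
          ⊕{more,done,ack} ↦ &{more,done,ack}  (internal→external)
            case more:
              !Int ↦ ?Int
                Z self-dual
            case done:
              &{more,ok} ↦ ⊕{more,ok}  (&→⊕)
                case more:
                  Z self-dual
                case ok:
                  end self-dual
            case ack:
              !Int ↦ ?Int
                Z self-dual
      case retry:
        &{ok,ack} ↦ ⊕{ok,ack}  (&→⊕)
          case ok:
            ⊕{err,done} ↦ &{err,done}  (internal→external)
              case err:
                !Bool ↦ ?Bool
                  end self-dual
              case done:
                ⊕{stop,done,data} ↦ &{stop,done,data}  (internal→external)
                  case stop:
                    Z self-dual
                  case done:
                    Z self-dual
                  case data:
                    Z self-dual
          case ack:
            ?Unit ↦ !Unit
              ?Str ↦ !Str
                Z self-dual

μZ.!Bool.&{ok: !Str.&{more: ?Int.Z, done: ⊕{more: Z, ok: end}, ack: ?Int.Z}, retry: ⊕{ok: &{err: ?Bool.end, done: &{stop: Z, done: Z, data: Z}}, ack: !Unit.!Str.Z}}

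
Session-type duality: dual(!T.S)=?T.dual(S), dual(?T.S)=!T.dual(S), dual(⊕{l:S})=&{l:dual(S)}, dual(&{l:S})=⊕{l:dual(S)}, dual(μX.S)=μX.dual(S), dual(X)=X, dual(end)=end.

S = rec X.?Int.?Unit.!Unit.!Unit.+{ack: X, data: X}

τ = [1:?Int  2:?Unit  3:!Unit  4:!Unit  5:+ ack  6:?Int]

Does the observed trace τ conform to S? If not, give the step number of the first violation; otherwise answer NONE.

NONE

@1 ?Int  ok  residual = ?Unit.!Unit.!Unit.+{ack: rec X.…, data: rec X.…}
@2 ?Unit  ok  residual = !Unit.!Unit.+{ack: rec X.…, data: rec X.…}
@3 !Unit  ok  residual = !Unit.+{ack: rec X.…, data: rec X.…}
@4 !Unit  ok  residual = +{ack: rec X.…, data: rec X.…}
@5 + ack  ok  residual = rec X.…
@6 ?Int  ok  residual = ?Unit.!Unit.!Unit.+{ack: rec X.…, data: rec X.…}
τ conforms to S (length 6)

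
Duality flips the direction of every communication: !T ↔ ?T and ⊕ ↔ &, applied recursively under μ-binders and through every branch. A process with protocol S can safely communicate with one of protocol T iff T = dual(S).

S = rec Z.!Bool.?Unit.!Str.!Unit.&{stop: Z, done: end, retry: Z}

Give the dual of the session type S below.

rec Z.?Bool.!Unit.?Str.?Unit.+{stop: Z, done: end, retry: Z}

rec Z → rec Z  (rec unchanged)
  !Bool → ?Bool
    ?Unit → !Unit
      !Str → ?Str
        !Unit → ?Unit
          &{stop,done,retry} → +{stop,done,retry}  (&→⊕)
            • stop:
              dual(Z) = Z
            • done:
              dual(end) = end
            • retry:
              dual(Z) = Z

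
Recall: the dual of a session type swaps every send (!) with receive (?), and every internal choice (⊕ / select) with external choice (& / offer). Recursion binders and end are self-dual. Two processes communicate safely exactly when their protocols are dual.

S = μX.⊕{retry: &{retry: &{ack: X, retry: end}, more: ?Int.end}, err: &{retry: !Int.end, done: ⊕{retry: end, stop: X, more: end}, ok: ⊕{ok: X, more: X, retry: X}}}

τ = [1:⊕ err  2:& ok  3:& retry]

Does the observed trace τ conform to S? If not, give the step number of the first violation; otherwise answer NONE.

step 1: ⊕ err  match  cont: &{retry: !Int.end, done: ⊕{retry: end, stop: μX.…, more: end}, ok: ⊕{ok: μX.…, more: μX.…, retry: μX.…}}
step 2: & ok  match  cont: ⊕{ok: μX.…, more: μX.…, retry: μX.…}
step 3: got & retry, protocol expects ⊕ ok or ⊕ more or ⊕ retry  ✗

3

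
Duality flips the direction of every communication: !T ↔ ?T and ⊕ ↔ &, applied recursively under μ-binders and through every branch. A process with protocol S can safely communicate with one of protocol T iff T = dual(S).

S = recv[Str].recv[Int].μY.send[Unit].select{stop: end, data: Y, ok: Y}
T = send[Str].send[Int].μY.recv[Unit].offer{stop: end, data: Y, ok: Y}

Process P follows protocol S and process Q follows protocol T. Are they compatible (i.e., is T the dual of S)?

recv[Str] | send[Str]  ✓
  recv[Int] | send[Int]  ✓
    μY | μY  ✓ (rec unchanged)
      send[Unit] | recv[Unit]  ✓
        select{stop,data,ok} | offer{stop,data,ok}  ✓ label sets agree
          [stop]
            end | end  ✓
          [data]
            Y | Y  ✓
          [ok]
            Y | Y  ✓

YES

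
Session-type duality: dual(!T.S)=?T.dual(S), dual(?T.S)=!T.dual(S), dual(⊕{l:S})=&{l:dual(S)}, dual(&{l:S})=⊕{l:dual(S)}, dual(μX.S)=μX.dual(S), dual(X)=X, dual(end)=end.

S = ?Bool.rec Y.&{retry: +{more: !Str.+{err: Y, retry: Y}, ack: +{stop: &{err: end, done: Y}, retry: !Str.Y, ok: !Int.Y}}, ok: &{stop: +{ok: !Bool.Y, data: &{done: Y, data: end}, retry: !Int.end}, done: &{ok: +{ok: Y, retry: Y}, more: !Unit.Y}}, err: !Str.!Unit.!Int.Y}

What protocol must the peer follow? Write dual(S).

?Bool → !Bool
  rec Y → rec Y  (μ self-dual)
    &{retry,ok,err} → +{retry,ok,err}  (external→internal)
      [retry]
        +{more,ack} → &{more,ack}  (internal→external)
          [more]
            !Str → ?Str
              +{err,retry} → &{err,retry}  (internal→external)
                [err]
                  Y ↦ Y
                [retry]
                  Y ↦ Y
          [ack]
            +{stop,retry,ok} → &{stop,retry,ok}  (internal→external)
              [stop]
                &{err,done} → +{err,done}  (external→internal)
                  [err]
                    end ↦ end
                  [done]
                    Y ↦ Y
              [retry]
                !Str → ?Str
                  Y ↦ Y
              [ok]
                !Int → ?Int
                  Y ↦ Y
      [ok]
        &{stop,done} → +{stop,done}  (external→internal)
          [stop]
            +{ok,data,retry} → &{ok,data,retry}  (internal→external)
              [ok]
                !Bool → ?Bool
                  Y ↦ Y
              [data]
                &{done,data} → +{done,data}  (external→internal)
                  [done]
                    Y ↦ Y
                  [data]
                    end ↦ end
              [retry]
                !Int → ?Int
                  end ↦ end
          [done]
            &{ok,more} → +{ok,more}  (external→internal)
              [ok]
                +{ok,retry} → &{ok,retry}  (internal→external)
                  [ok]
                    Y ↦ Y
                  [retry]
                    Y ↦ Y
              [more]
                !Unit → ?Unit
                  Y ↦ Y
      [err]
        !Str → ?Str
          !Unit → ?Unit
            !Int → ?Int
              Y ↦ Y

!Bool.rec Y.+{retry: &{more: ?Str.&{err: Y, retry: Y}, ack: &{stop: +{err: end, done: Y}, retry: ?Str.Y, ok: ?Int.Y}}, ok: +{stop: &{ok: ?Bool.Y, data: +{done: Y, data: end}, retry: ?Int.end}, done: +{ok: &{ok: Y, retry: Y}, more: ?Unit.Y}}, err: ?Str.?Unit.?Int.Y}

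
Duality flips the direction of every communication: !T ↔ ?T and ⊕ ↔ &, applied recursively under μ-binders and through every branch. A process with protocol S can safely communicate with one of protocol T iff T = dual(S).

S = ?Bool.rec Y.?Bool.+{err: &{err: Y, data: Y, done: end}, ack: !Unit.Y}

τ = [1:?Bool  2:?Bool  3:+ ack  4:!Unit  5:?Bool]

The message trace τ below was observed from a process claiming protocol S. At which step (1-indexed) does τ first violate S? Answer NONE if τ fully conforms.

step 1: ?Bool  match  now at rec Y.…
step 2: ?Bool  match  now at +{err: &{err: rec Y.…, data: rec Y.…, done: end}, ack: !Unit.rec Y.…}
step 3: + ack  match  now at !Unit.rec Y.…
step 4: !Unit  match  now at rec Y.…
step 5: ?Bool  match  now at +{err: &{err: rec Y.…, data: rec Y.…, done: end}, ack: !Unit.rec Y.…}
τ conforms to S (length 5)

NONE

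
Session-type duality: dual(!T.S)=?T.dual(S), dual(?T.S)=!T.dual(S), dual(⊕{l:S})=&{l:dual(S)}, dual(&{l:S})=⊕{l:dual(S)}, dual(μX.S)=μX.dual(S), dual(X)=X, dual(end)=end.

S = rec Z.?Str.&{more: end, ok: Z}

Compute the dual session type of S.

rec Z.!Str.+{more: end, ok: Z}

rec Z = rec Z  (μ self-dual)
  ?Str = !Str
    &{more,ok} = +{more,ok}  (&→⊕)
      • more:
        end self-dual
      • ok:
        Z self-dual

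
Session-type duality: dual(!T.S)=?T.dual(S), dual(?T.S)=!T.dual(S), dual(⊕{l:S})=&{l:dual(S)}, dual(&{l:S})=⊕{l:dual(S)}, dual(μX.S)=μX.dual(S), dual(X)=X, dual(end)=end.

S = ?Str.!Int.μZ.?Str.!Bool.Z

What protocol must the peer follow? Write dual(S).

?Str ↦ !Str
  !Int ↦ ?Int
    μZ ↦ μZ  (binder kept)
      ?Str ↦ !Str
        !Bool ↦ ?Bool
          Z ↦ Z

!Str.?Int.μZ.!Str.?Bool.Z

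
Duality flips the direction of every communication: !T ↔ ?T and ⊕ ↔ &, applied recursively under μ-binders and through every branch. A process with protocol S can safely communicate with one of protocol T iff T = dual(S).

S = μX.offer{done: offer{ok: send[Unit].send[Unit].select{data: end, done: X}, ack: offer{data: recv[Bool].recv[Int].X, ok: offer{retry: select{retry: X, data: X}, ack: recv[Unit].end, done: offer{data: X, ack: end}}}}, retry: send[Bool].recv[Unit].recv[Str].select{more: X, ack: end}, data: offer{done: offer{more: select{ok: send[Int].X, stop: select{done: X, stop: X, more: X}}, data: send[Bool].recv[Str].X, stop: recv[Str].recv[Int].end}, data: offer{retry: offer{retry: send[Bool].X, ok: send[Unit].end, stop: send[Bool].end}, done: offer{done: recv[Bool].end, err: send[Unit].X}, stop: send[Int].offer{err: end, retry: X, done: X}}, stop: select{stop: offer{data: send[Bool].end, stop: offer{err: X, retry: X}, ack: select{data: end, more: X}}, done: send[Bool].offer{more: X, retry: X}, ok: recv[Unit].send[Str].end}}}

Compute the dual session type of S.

μX.select{done: select{ok: recv[Unit].recv[Unit].offer{data: end, done: X}, ack: select{data: send[Bool].send[Int].X, ok: select{retry: offer{retry: X, data: X}, ack: send[Unit].end, done: select{data: X, ack: end}}}}, retry: recv[Bool].send[Unit].send[Str].offer{more: X, ack: end}, data: select{done: select{more: offer{ok: recv[Int].X, stop: offer{done: X, stop: X, more: X}}, data: recv[Bool].send[Str].X, stop: send[Str].send[Int].end}, data: select{retry: select{retry: recv[Bool].X, ok: recv[Unit].end, stop: recv[Bool].end}, done: select{done: send[Bool].end, err: recv[Unit].X}, stop: recv[Int].select{err: end, retry: X, done: X}}, stop: offer{stop: select{data: recv[Bool].end, stop: select{err: X, retry: X}, ack: offer{data: end, more: X}}, done: recv[Bool].select{more: X, retry: X}, ok: send[Unit].recv[Str].end}}}

μX ↦ μX  (μ self-dual)
  offer{done,retry,data} ↦ select{done,retry,data}  (&→⊕)
    • done:
      offer{ok,ack} ↦ select{ok,ack}  (&→⊕)
        • ok:
          send[Unit] ↦ recv[Unit]
            send[Unit] ↦ recv[Unit]
              select{data,done} ↦ offer{data,done}  (internal→external)
                • data:
                  dual(end) = end
                • done:
                  dual(X) = X
        • ack:
          offer{data,ok} ↦ select{data,ok}  (&→⊕)
            • data:
              recv[Bool] ↦ send[Bool]
                recv[Int] ↦ send[Int]
                  dual(X) = X
            • ok:
              offer{retry,ack,done} ↦ select{retry,ack,done}  (&→⊕)
                • retry:
                  select{retry,data} ↦ offer{retry,data}  (internal→external)
                    • retry:
                      dual(X) = X
                    • data:
                      dual(X) = X
                • ack:
                  recv[Unit] ↦ send[Unit]
                    dual(end) = end
                • done:
                  offer{data,ack} ↦ select{data,ack}  (&→⊕)
                    • data:
                      dual(X) = X
                    • ack:
                      dual(end) = end
    • retry:
      send[Bool] ↦ recv[Bool]
        recv[Unit] ↦ send[Unit]
          recv[Str] ↦ send[Str]
            select{more,ack} ↦ offer{more,ack}  (internal→external)
              • more:
                dual(X) = X
              • ack:
                dual(end) = end
    • data:
      offer{done,data,stop} ↦ select{done,data,stop}  (&→⊕)
        • done:
          offer{more,data,stop} ↦ select{more,data,stop}  (&→⊕)
            • more:
              select{ok,stop} ↦ offer{ok,stop}  (internal→external)
                • ok:
                  send[Int] ↦ recv[Int]
                    dual(X) = X
                • stop:
                  select{done,stop,more} ↦ offer{done,stop,more}  (internal→external)
                    • done:
                      dual(X) = X
                    • stop:
                      dual(X) = X
                    • more:
                      dual(X) = X
            • data:
              send[Bool] ↦ recv[Bool]
                recv[Str] ↦ send[Str]
                  dual(X) = X
            • stop:
              recv[Str] ↦ send[Str]
                recv[Int] ↦ send[Int]
                  dual(end) = end
        • data:
          offer{retry,done,stop} ↦ select{retry,done,stop}  (&→⊕)
            • retry:
              offer{retry,ok,stop} ↦ select{retry,ok,stop}  (&→⊕)
                • retry:
                  send[Bool] ↦ recv[Bool]
                    dual(X) = X
                • ok:
                  send[Unit] ↦ recv[Unit]
                    dual(end) = end
                • stop:
                  send[Bool] ↦ recv[Bool]
                    dual(end) = end
            • done:
              offer{done,err} ↦ select{done,err}  (&→⊕)
                • done:
                  recv[Bool] ↦ send[Bool]
                    dual(end) = end
                • err:
                  send[Unit] ↦ recv[Unit]
                    dual(X) = X
            • stop:
              send[Int] ↦ recv[Int]
                offer{err,retry,done} ↦ select{err,retry,done}  (&→⊕)
                  • err:
                    dual(end) = end
                  • retry:
                    dual(X) = X
                  • done:
                    dual(X) = X
        • stop:
          select{stop,done,ok} ↦ offer{stop,done,ok}  (internal→external)
            • stop:
              offer{data,stop,ack} ↦ select{data,stop,ack}  (&→⊕)
                • data:
                  send[Bool] ↦ recv[Bool]
                    dual(end) = end
                • stop:
                  offer{err,retry} ↦ select{err,retry}  (&→⊕)
                    • err:
                      dual(X) = X
                    • retry:
                      dual(X) = X
                • ack:
                  select{data,more} ↦ offer{data,more}  (internal→external)
                    • data:
                      dual(end) = end
                    • more:
                      dual(X) = X
            • done:
              send[Bool] ↦ recv[Bool]
                offer{more,retry} ↦ select{more,retry}  (&→⊕)
                  • more:
                    dual(X) = X
                  • retry:
                    dual(X) = X
            • ok:
              recv[Unit] ↦ send[Unit]
                send[Str] ↦ recv[Str]
                  dual(end) = end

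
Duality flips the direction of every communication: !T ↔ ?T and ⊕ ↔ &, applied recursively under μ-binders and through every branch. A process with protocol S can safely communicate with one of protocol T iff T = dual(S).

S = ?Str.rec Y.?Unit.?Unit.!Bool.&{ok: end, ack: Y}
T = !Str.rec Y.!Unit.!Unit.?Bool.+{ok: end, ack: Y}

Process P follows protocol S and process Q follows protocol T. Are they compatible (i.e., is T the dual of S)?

YES

?Str vs !Str  ok
  rec Y vs rec Y  ok (μ self-dual)
    ?Unit vs !Unit  ok
      ?Unit vs !Unit  ok
        !Bool vs ?Bool  ok
          &{ok,ack} vs +{ok,ack}  ok label sets agree
            • ok:
              end vs end  ok
            • ack:
              Y vs Y  ok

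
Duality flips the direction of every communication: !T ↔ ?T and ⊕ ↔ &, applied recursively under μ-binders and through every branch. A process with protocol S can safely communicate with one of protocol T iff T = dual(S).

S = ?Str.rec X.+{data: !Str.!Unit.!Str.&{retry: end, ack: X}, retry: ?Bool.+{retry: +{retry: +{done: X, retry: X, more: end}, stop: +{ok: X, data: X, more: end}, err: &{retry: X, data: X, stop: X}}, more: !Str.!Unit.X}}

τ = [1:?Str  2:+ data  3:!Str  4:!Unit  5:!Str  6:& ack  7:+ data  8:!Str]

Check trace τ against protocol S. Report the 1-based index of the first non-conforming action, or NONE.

NONE

[1] ?Str  ok  state: rec X.…
[2] + data  ok  state: !Str.!Unit.!Str.&{retry: end, ack: rec X.…}
[3] !Str  ok  state: !Unit.!Str.&{retry: end, ack: rec X.…}
[4] !Unit  ok  state: !Str.&{retry: end, ack: rec X.…}
[5] !Str  ok  state: &{retry: end, ack: rec X.…}
[6] & ack  ok  state: rec X.…
[7] + data  ok  state: !Str.!Unit.!Str.&{retry: end, ack: rec X.…}
[8] !Str  ok  state: !Unit.!Str.&{retry: end, ack: rec X.…}
trace exhausted — no violation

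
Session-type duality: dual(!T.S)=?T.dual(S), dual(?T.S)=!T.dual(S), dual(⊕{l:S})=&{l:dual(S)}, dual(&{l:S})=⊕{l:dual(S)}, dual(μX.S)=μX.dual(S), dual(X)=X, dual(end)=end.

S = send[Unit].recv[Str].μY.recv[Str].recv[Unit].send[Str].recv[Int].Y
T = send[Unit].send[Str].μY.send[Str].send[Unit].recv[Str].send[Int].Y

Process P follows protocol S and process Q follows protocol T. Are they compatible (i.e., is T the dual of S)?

NO

send[Unit] | send[Unit]  ✗ same direction on both sides — not dual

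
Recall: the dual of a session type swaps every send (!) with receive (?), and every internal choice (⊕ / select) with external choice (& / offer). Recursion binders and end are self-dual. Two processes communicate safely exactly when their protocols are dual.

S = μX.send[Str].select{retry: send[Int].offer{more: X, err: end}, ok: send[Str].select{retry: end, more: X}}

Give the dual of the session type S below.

μX ↦ μX  (μ self-dual)
  send[Str] ↦ recv[Str]
    select{retry,ok} ↦ offer{retry,ok}  (select→offer)
      [retry]
        send[Int] ↦ recv[Int]
          offer{more,err} ↦ select{more,err}  (offer→select)
            [more]
              dual(X) = X
            [err]
              dual(end) = end
      [ok]
        send[Str] ↦ recv[Str]
          select{retry,more} ↦ offer{retry,more}  (select→offer)
            [retry]
              dual(end) = end
            [more]
              dual(X) = X

μX.recv[Str].offer{retry: recv[Int].select{more: X, err: end}, ok: recv[Str].offer{retry: end, more: X}}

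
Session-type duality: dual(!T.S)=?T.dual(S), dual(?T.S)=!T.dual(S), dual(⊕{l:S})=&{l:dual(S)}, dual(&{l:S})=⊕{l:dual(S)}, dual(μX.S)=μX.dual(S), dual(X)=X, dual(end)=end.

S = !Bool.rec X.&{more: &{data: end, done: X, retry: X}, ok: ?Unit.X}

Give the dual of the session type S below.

!Bool → ?Bool
  rec X → rec X  (μ self-dual)
    &{more,ok} → +{more,ok}  (&→⊕)
      case more:
        &{data,done,retry} → +{data,done,retry}  (&→⊕)
          case data:
            dual(end) = end
          case done:
            dual(X) = X
          case retry:
            dual(X) = X
      case ok:
        ?Unit → !Unit
          dual(X) = X

?Bool.rec X.+{more: +{data: end, done: X, retry: X}, ok: !Unit.X}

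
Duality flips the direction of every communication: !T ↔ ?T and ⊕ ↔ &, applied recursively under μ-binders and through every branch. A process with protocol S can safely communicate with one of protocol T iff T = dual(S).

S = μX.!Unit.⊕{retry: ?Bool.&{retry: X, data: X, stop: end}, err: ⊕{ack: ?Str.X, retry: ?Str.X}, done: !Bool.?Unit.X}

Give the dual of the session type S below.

μX.?Unit.&{retry: !Bool.⊕{retry: X, data: X, stop: end}, err: &{ack: !Str.X, retry: !Str.X}, done: ?Bool.!Unit.X}

μX = μX  (μ self-dual)
  !Unit = ?Unit
    ⊕{retry,err,done} = &{retry,err,done}  (internal→external)
      [retry]
        ?Bool = !Bool
          &{retry,data,stop} = ⊕{retry,data,stop}  (external→internal)
            [retry]
              dual(X) = X
            [data]
              dual(X) = X
            [stop]
              dual(end) = end
      [err]
        ⊕{ack,retry} = &{ack,retry}  (internal→external)
          [ack]
            ?Str = !Str
              dual(X) = X
          [retry]
            ?Str = !Str
              dual(X) = X
      [done]
        !Bool = ?Bool
          ?Unit = !Unit
            dual(X) = X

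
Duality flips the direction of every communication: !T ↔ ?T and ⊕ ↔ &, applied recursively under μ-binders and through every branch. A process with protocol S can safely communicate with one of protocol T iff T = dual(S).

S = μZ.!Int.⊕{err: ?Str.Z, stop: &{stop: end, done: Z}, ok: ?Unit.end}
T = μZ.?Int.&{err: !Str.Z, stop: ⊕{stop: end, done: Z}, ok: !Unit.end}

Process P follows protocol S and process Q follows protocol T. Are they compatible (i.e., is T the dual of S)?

μZ vs μZ  ✓ (binder kept)
  !Int vs ?Int  ✓
    ⊕{err,stop,ok} vs &{err,stop,ok}  ✓ same labels
      case err:
        ?Str vs !Str  ✓
          Z vs Z  ✓
      case stop:
        &{stop,done} vs ⊕{stop,done}  ✓ same labels
          case stop:
            end vs end  ✓
          case done:
            Z vs Z  ✓
      case ok:
        ?Unit vs !Unit  ✓
          end vs end  ✓

YES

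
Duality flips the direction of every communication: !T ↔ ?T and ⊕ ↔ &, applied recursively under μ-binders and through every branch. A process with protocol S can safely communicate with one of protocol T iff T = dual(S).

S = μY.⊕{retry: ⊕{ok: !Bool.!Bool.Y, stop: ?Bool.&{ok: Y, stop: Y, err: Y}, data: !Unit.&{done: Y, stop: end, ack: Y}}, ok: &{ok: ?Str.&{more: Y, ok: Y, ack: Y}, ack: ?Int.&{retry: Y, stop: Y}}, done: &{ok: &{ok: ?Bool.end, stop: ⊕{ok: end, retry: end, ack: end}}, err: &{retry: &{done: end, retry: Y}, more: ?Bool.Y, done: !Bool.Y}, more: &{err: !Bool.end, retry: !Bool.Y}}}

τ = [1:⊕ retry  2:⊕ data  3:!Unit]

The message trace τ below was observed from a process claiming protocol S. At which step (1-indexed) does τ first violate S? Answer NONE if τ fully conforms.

step 1: ⊕ retry  ✓  state: ⊕{ok: !Bool.!Bool.μY.…, stop: ?Bool.&{ok: μY.…, stop: μY.…, err: μY.…}, data: !Unit.&{done: μY.…, stop: end, ack: μY.…}}
step 2: ⊕ data  ✓  state: !Unit.&{done: μY.…, stop: end, ack: μY.…}
step 3: !Unit  ✓  state: &{done: μY.…, stop: end, ack: μY.…}
trace exhausted — no violation

NONE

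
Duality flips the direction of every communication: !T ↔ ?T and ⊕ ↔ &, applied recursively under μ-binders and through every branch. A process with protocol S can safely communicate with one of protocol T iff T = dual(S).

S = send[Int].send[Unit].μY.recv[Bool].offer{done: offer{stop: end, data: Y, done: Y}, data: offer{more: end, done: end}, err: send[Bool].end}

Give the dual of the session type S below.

recv[Int].recv[Unit].μY.send[Bool].select{done: select{stop: end, data: Y, done: Y}, data: select{more: end, done: end}, err: recv[Bool].end}

send[Int] → recv[Int]
  send[Unit] → recv[Unit]
    μY → μY  (binder kept)
      recv[Bool] → send[Bool]
        offer{done,data,err} → select{done,data,err}  (offer→select)
          case done:
            offer{stop,data,done} → select{stop,data,done}  (offer→select)
              case stop:
                dual(end) = end
              case data:
                dual(Y) = Y
              case done:
                dual(Y) = Y
          case data:
            offer{more,done} → select{more,done}  (offer→select)
              case more:
                dual(end) = end
              case done:
                dual(end) = end
          case err:
            send[Bool] → recv[Bool]
              dual(end) = end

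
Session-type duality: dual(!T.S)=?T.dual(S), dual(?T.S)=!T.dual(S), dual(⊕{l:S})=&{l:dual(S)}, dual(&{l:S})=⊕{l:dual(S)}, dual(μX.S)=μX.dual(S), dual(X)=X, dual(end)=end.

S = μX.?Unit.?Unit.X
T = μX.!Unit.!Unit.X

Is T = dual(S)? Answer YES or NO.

YES

μX vs μX  ok (binder kept)
  ?Unit vs !Unit  ok
    ?Unit vs !Unit  ok
      X vs X  ok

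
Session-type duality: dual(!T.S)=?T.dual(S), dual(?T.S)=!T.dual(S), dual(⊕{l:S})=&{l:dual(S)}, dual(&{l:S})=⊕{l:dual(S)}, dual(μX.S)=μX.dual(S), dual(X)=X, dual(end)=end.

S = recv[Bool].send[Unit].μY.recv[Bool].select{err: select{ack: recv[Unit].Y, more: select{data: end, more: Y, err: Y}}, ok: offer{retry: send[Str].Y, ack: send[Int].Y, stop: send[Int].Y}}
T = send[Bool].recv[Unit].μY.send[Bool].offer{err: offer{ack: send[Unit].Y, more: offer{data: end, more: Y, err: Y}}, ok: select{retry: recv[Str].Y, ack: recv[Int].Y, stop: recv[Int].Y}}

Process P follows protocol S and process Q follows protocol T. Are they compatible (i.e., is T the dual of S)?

YES

recv[Bool] vs send[Bool]  ✓
  send[Unit] vs recv[Unit]  ✓
    μY vs μY  ✓ (μ self-dual)
      recv[Bool] vs send[Bool]  ✓
        select{err,ok} vs offer{err,ok}  ✓ labels match
          • err:
            select{ack,more} vs offer{ack,more}  ✓ labels match
              • ack:
                recv[Unit] vs send[Unit]  ✓
                  Y vs Y  ✓
              • more:
                select{data,more,err} vs offer{data,more,err}  ✓ labels match
                  • data:
                    end vs end  ✓
                  • more:
                    Y vs Y  ✓
                  • err:
                    Y vs Y  ✓
          • ok:
            offer{retry,ack,stop} vs select{retry,ack,stop}  ✓ labels match
              • retry:
                send[Str] vs recv[Str]  ✓
                  Y vs Y  ✓
              • ack:
                send[Int] vs recv[Int]  ✓
                  Y vs Y  ✓
              • stop:
                send[Int] vs recv[Int]  ✓
                  Y vs Y  ✓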